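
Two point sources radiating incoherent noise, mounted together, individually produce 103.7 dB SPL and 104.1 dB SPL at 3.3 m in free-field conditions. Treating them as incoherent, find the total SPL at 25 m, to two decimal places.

89.33 dB SPL

Combined at 3.3 m: 10·log₁₀(10^(103.7/10)+10^(104.1/10)) = 106.915 dB SPL.
Then apply −20·log₁₀(25/3.3) = -17.589 dB → 89.33 dB SPL.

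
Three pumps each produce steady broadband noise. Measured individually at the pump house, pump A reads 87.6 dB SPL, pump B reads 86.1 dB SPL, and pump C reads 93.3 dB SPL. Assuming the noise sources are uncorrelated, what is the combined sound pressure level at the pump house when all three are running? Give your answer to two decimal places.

Uncorrelated sources add in intensity (power), not in dB.
L_total = 10·log₁₀(10^(87.6/10) + 10^(86.1/10) + 10^(93.3/10)) = 10·log₁₀(3121000000) = 94.94 dB SPL.

94.94 dB SPL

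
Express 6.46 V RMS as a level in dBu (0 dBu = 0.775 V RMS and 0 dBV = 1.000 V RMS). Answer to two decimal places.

+18.42 dBu

dBu = 20·log₁₀(V / 0.775 V).
20·log₁₀(6.46/0.775) = +18.42 dBu.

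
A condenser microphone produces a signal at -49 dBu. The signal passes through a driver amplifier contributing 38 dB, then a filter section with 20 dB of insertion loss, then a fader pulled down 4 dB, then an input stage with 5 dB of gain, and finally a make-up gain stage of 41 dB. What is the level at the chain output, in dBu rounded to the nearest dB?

+11 dBu

Gain stages sum in dB:
-49 + 38 − 20 − 4 + 5 + 41 = +11 dBu.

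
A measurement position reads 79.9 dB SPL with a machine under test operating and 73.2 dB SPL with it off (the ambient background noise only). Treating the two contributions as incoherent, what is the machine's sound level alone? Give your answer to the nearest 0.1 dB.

78.9 dB SPL

Background correction is a power subtraction:
L_src = 10·log₁₀(10^(79.9/10) − 10^(73.2/10)) = 10·log₁₀(76830000) = 78.9 dB SPL.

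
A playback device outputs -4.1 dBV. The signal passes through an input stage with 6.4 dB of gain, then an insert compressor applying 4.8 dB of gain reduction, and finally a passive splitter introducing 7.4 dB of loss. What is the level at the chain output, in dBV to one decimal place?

In dB, series stages simply add:
-4.1 + 6.4 − 4.8 − 7.4 = -9.9 dBV.

-9.9 dBV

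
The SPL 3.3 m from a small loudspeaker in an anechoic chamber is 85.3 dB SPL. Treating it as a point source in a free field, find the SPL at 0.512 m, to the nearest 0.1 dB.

For a point source in a free field, ΔL = −20·log₁₀(d₂/d₁).
ΔL = −20·log₁₀(0.512/3.3) = 16.18 dB, so L₂ = 85.3 + (16.18) = 101.5 dB SPL.

101.5 dB SPL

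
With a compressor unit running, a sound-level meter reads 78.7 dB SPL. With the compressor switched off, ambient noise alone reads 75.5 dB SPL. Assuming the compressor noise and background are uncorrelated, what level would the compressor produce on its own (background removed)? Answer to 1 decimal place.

Remove the background by subtracting linear intensities:
L_src = 10·log₁₀(10^(78.7/10) − 10^(75.5/10)) = 10·log₁₀(38650000) = 75.9 dB SPL.

75.9 dB SPL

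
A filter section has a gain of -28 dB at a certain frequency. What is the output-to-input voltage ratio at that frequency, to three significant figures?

0.0398

Voltage ratio = 10^(dB/20).
10^(-28/20) = 10^(-1.400) = 0.0398.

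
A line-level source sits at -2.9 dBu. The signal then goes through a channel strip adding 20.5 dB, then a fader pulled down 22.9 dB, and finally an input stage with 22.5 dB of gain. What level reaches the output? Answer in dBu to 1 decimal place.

+17.2 dBu

Cascaded gains and losses add directly in dB.
-2.9 + 20.5 − 22.9 + 22.5 = +17.2 dBu.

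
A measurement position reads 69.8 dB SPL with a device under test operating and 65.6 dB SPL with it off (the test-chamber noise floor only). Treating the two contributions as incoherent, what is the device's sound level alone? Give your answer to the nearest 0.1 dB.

67.7 dB SPL

Remove the background by subtracting linear intensities:
L_src = 10·log₁₀(10^(69.8/10) − 10^(65.6/10)) = 10·log₁₀(5919000) = 67.7 dB SPL.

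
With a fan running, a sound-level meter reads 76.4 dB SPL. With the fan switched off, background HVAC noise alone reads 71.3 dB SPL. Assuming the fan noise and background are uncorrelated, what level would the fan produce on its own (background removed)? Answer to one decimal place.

74.8 dB SPL

Subtract intensities: L_src = 10·log₁₀(10^(L_total/10) − 10^(L_bg/10)).
L_src = 10·log₁₀(10^(76.4/10) − 10^(71.3/10)) = 10·log₁₀(30160000) = 74.8 dB SPL.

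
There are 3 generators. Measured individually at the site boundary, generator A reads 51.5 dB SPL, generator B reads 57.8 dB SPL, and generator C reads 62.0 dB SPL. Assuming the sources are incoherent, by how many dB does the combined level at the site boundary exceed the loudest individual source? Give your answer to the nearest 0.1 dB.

Add the sources as powers (linear), then convert back to dB:
L_total = 10·log₁₀(10^(51.5/10) + 10^(57.8/10) + 10^(62.0/10)) = 63.67 dB SPL.
Excess over the loudest (62.0 dB): 63.67 − 62.0 = 1.7 dB.

1.7 dB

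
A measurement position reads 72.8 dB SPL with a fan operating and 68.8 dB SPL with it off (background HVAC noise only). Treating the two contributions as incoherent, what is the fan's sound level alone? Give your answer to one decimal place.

70.6 dB SPL

Subtract intensities: L_src = 10·log₁₀(10^(L_total/10) − 10^(L_bg/10)).
L_src = 10·log₁₀(10^(72.8/10) − 10^(68.8/10)) = 10·log₁₀(11470000) = 70.6 dB SPL.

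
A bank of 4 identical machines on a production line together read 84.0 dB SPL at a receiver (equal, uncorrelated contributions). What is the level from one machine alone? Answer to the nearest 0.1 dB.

78.0 dB SPL

4 equal incoherent sources add 10·log₁₀(4) = 6.02 dB over one source.
L_one = 84.0 − 6.02 = 78.0 dB SPL.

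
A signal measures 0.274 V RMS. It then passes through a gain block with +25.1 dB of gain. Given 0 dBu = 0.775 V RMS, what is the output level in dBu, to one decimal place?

Input level: 20·log₁₀(0.274/0.775) = -9.03 dBu.
Output: -9.03 + 25.1 = +16.1 dBu.

+16.1 dBu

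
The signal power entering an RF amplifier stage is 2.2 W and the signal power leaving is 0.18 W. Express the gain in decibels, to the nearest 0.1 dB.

-10.9 dB

For a power ratio, dB = 10·log₁₀(P₂/P₁).
10·log₁₀(0.18/2.2) = 10·log₁₀(0.08182) = -10.9 dB.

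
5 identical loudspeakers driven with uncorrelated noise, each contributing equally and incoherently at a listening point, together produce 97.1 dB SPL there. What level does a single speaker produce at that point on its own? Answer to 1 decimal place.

5 equal incoherent sources add 10·log₁₀(5) = 6.99 dB over one source.
L_one = 97.1 − 6.99 = 90.1 dB SPL.

90.1 dB SPL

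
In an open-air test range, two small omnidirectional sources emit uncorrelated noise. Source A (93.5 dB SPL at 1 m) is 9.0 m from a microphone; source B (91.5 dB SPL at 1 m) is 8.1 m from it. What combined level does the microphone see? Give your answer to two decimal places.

At the listener: L_A = 93.5 − 20·log₁₀(9.0) = 74.415 dB; L_B = 91.5 − 20·log₁₀(8.1) = 73.330 dB.
Combined: 10·log₁₀(10^(74.415/10)+10^(73.330/10)) = 76.92 dB SPL.

76.92 dB SPL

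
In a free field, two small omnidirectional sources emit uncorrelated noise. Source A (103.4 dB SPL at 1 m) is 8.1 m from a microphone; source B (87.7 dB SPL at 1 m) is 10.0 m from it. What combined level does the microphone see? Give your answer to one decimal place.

At the listener: L_A = 103.4 − 20·log₁₀(8.1) = 85.23 dB; L_B = 87.7 − 20·log₁₀(10.0) = 67.70 dB.
Combined: 10·log₁₀(10^(85.23/10)+10^(67.70/10)) = 85.3 dB SPL.

85.3 dB SPL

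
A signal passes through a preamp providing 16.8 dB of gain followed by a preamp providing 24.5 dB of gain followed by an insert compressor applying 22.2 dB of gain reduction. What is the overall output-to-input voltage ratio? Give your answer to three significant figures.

9.02

Net gain = 16.8 + 24.5 + (−22.2) = 19.1 dB.
Voltage ratio = 10^(19.1/20) = 9.02.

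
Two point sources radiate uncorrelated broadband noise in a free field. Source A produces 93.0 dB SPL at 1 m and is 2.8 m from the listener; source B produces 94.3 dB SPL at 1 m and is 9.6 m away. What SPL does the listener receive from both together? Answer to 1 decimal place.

At the listener: L_A = 93.0 − 20·log₁₀(2.8) = 84.06 dB; L_B = 94.3 − 20·log₁₀(9.6) = 74.65 dB.
Combined: 10·log₁₀(10^(84.06/10)+10^(74.65/10)) = 84.5 dB SPL.

84.5 dB SPL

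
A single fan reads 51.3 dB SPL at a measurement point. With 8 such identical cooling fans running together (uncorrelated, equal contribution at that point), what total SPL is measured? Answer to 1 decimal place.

60.3 dB SPL

8 equal incoherent sources raise the level by 10·log₁₀(8) = 9.03 dB.
L_total = 51.3 + 9.03 = 60.3 dB SPL.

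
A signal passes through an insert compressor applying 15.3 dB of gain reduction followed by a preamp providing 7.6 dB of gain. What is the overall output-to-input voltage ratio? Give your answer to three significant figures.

Net gain = (−15.3) + 7.6 = -7.7 dB.
Voltage ratio = 10^(-7.7/20) = 0.412.

0.412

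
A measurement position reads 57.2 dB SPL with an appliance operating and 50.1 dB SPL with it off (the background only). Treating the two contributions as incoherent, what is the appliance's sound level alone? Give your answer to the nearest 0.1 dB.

Remove the background by subtracting linear intensities:
L_src = 10·log₁₀(10^(57.2/10) − 10^(50.1/10)) = 10·log₁₀(422500) = 56.3 dB SPL.

56.3 dB SPL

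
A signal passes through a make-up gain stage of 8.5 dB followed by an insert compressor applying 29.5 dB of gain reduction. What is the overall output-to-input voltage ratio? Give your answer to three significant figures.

Net gain = 8.5 + (−29.5) = -21.0 dB.
Voltage ratio = 10^(-21.0/20) = 0.0891.

0.0891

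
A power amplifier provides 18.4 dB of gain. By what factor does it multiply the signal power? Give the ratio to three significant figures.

Power ratio = 10^(dB/10).
10^(18.4/10) = 10^(1.840) = 69.2.

69.2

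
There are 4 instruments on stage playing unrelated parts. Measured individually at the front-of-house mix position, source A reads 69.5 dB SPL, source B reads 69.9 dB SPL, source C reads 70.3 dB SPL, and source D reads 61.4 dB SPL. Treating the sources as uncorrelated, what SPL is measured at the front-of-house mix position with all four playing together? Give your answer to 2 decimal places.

74.88 dB SPL

Incoherent sources sum as intensities:
L_total = 10·log₁₀(10^(69.5/10) + 10^(69.9/10) + 10^(70.3/10) + 10^(61.4/10)) = 10·log₁₀(30780000) = 74.88 dB SPL.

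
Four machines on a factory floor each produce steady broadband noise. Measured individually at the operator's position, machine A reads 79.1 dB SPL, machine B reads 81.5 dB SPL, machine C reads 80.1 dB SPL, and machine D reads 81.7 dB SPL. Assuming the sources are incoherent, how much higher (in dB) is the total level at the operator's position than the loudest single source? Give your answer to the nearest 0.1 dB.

Add the sources as powers (linear), then convert back to dB:
L_total = 10·log₁₀(10^(79.1/10) + 10^(81.5/10) + 10^(80.1/10) + 10^(81.7/10)) = 86.75 dB SPL.
Excess over the loudest (81.7 dB): 86.75 − 81.7 = 5.0 dB.

5.0 dB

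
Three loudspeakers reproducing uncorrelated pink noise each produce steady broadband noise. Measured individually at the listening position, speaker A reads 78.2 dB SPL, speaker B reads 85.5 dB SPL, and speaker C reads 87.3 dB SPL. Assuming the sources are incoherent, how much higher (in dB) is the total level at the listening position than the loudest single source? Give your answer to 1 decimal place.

Uncorrelated sources add in intensity (power), not in dB.
L_total = 10·log₁₀(10^(78.2/10) + 10^(85.5/10) + 10^(87.3/10)) = 89.81 dB SPL.
Excess over the loudest (87.3 dB): 89.81 − 87.3 = 2.5 dB.

2.5 dB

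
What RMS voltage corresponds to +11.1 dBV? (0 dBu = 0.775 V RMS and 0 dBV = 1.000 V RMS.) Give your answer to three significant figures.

V = 1.000 V × 10^(+11.1/20).
= 1.000 × 3.589 = 3.59 V.

3.59 V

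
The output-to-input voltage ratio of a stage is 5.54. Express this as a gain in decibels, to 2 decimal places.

For a voltage ratio, dB = 20·log₁₀(V₂/V₁).
20·log₁₀(5.54) = 14.87 dB.

14.87 dB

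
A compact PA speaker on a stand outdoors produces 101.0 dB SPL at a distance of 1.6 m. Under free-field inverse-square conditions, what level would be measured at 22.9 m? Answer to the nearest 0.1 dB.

Free-field point source: level drops by 20·log₁₀ of the distance ratio.
ΔL = −20·log₁₀(22.9/1.6) = -23.11 dB, so L₂ = 101.0 + (-23.11) = 77.9 dB SPL.

77.9 dB SPL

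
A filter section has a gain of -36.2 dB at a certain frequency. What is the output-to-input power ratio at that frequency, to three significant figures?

0.000240

Power ratio = 10^(dB/10).
10^(-36.2/10) = 10^(-3.620) = 0.000240.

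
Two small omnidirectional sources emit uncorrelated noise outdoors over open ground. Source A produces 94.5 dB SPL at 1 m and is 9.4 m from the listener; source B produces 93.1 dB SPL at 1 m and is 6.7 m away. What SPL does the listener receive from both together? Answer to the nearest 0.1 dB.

78.9 dB SPL

At the listener: L_A = 94.5 − 20·log₁₀(9.4) = 75.04 dB; L_B = 93.1 − 20·log₁₀(6.7) = 76.58 dB.
Combined: 10·log₁₀(10^(75.04/10)+10^(76.58/10)) = 78.9 dB SPL.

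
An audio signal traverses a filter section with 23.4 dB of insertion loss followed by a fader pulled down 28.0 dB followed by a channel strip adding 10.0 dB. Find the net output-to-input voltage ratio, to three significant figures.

Net gain = (−23.4) + (−28.0) + 10.0 = -41.4 dB.
Voltage ratio = 10^(-41.4/20) = 0.00851.

0.00851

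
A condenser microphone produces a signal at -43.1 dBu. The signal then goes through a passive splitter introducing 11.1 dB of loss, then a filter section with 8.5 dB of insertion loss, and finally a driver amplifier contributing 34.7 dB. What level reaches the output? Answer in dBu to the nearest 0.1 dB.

In dB, series stages simply add:
-43.1 − 11.1 − 8.5 + 34.7 = -28.0 dBu.

-28.0 dBu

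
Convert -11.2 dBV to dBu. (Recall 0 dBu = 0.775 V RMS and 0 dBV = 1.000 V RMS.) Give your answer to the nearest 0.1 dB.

-9.0 dBu

The offset between the scales is 20·log₁₀(0.775/1.000) = −2.214 dB.
So dBu = -11.2 + 2.214 = -9.0 dBu.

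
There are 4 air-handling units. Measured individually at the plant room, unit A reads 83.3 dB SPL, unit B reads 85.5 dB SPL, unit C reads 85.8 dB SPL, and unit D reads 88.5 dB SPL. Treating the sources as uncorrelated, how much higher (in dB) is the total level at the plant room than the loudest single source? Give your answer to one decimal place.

3.7 dB

Incoherent sources sum as intensities:
L_total = 10·log₁₀(10^(83.3/10) + 10^(85.5/10) + 10^(85.8/10) + 10^(88.5/10)) = 92.19 dB SPL.
Excess over the loudest (88.5 dB): 92.19 − 88.5 = 3.7 dB.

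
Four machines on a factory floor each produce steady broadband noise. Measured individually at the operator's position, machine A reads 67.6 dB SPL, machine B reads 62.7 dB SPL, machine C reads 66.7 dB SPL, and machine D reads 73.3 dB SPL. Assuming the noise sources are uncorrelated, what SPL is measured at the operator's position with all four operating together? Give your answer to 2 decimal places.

Incoherent sources sum as intensities:
L_total = 10·log₁₀(10^(67.6/10) + 10^(62.7/10) + 10^(66.7/10) + 10^(73.3/10)) = 10·log₁₀(33670000) = 75.27 dB SPL.

75.27 dB SPL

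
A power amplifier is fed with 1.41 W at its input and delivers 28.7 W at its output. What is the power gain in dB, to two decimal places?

13.09 dB

For a power ratio, dB = 10·log₁₀(P₂/P₁).
10·log₁₀(28.7/1.41) = 10·log₁₀(20.35) = 13.09 dB.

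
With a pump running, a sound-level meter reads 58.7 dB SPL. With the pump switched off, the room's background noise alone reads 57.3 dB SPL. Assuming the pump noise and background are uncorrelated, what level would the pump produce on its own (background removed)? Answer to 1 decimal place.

53.1 dB SPL

Remove the background by subtracting linear intensities:
L_src = 10·log₁₀(10^(58.7/10) − 10^(57.3/10)) = 10·log₁₀(204300) = 53.1 dB SPL.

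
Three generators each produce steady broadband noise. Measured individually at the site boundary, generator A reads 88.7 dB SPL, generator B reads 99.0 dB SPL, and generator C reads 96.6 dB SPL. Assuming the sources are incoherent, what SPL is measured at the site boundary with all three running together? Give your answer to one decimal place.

101.2 dB SPL

Add the sources as powers (linear), then convert back to dB:
L_total = 10·log₁₀(10^(88.7/10) + 10^(99.0/10) + 10^(96.6/10)) = 10·log₁₀(13255000000) = 101.2 dB SPL.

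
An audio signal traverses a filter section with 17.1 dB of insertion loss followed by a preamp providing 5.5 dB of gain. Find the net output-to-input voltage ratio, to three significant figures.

0.263

Net gain = (−17.1) + 5.5 = -11.6 dB.
Voltage ratio = 10^(-11.6/20) = 0.263.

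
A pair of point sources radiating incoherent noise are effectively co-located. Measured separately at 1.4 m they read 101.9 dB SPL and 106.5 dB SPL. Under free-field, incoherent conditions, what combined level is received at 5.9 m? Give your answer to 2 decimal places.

Combined at 1.4 m: 10·log₁₀(10^(101.9/10)+10^(106.5/10)) = 107.793 dB SPL.
Then apply −20·log₁₀(5.9/1.4) = -12.494 dB → 95.30 dB SPL.

95.30 dB SPL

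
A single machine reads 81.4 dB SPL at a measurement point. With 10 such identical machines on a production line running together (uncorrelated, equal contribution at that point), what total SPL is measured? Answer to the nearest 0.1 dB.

91.4 dB SPL

10 equal incoherent sources raise the level by 10·log₁₀(10) = 10.00 dB.
L_total = 81.4 + 10.00 = 91.4 dB SPL.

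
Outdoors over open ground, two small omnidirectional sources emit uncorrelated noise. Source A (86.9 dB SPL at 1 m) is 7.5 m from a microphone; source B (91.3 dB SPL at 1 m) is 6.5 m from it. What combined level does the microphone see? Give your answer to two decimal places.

At the listener: L_A = 86.9 − 20·log₁₀(7.5) = 69.399 dB; L_B = 91.3 − 20·log₁₀(6.5) = 75.042 dB.
Combined: 10·log₁₀(10^(69.399/10)+10^(75.042/10)) = 76.09 dB SPL.

76.09 dB SPL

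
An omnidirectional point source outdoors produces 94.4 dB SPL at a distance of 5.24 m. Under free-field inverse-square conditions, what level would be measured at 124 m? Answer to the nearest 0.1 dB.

66.9 dB SPL

For a point source in a free field, ΔL = −20·log₁₀(d₂/d₁).
ΔL = −20·log₁₀(124/5.24) = -27.48 dB, so L₂ = 94.4 + (-27.48) = 66.9 dB SPL.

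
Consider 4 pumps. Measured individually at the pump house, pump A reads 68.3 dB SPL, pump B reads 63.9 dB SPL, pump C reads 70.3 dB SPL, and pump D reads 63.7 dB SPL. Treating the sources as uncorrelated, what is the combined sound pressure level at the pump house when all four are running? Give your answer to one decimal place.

73.5 dB SPL

Incoherent sources sum as intensities:
L_total = 10·log₁₀(10^(68.3/10) + 10^(63.9/10) + 10^(70.3/10) + 10^(63.7/10)) = 10·log₁₀(22270000) = 73.5 dB SPL.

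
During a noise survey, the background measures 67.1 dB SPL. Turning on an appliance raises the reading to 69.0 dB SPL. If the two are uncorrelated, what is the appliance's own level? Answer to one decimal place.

64.5 dB SPL

Remove the background by subtracting linear intensities:
L_src = 10·log₁₀(10^(69.0/10) − 10^(67.1/10)) = 10·log₁₀(2815000) = 64.5 dB SPL.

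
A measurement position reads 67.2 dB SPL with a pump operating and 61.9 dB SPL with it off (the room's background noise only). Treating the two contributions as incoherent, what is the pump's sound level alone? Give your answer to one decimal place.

65.7 dB SPL

Subtract intensities: L_src = 10·log₁₀(10^(L_total/10) − 10^(L_bg/10)).
L_src = 10·log₁₀(10^(67.2/10) − 10^(61.9/10)) = 10·log₁₀(3699000) = 65.7 dB SPL.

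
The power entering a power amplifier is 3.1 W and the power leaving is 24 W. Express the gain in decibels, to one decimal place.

Power is a power quantity, so gain = 10·log₁₀(P_out/P_in).
10·log₁₀(24/3.1) = 10·log₁₀(7.742) = 8.9 dB.

8.9 dB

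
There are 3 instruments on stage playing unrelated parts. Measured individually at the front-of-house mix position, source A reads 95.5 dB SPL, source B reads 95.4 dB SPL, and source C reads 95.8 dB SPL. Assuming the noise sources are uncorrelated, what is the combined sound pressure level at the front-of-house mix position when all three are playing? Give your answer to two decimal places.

100.34 dB SPL

Incoherent sources sum as intensities:
L_total = 10·log₁₀(10^(95.5/10) + 10^(95.4/10) + 10^(95.8/10)) = 10·log₁₀(10817000000) = 100.34 dB SPL.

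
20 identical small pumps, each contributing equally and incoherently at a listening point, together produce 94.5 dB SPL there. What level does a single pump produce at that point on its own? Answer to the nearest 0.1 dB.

81.5 dB SPL

20 equal incoherent sources add 10·log₁₀(20) = 13.01 dB over one source.
L_one = 94.5 − 13.01 = 81.5 dB SPL.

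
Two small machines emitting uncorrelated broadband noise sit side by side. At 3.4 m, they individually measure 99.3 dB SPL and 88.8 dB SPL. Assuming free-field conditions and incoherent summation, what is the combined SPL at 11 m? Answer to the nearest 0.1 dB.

Combined at 3.4 m: 10·log₁₀(10^(99.3/10)+10^(88.8/10)) = 99.67 dB SPL.
Then apply −20·log₁₀(11/3.4) = -10.20 dB → 89.5 dB SPL.

89.5 dB SPL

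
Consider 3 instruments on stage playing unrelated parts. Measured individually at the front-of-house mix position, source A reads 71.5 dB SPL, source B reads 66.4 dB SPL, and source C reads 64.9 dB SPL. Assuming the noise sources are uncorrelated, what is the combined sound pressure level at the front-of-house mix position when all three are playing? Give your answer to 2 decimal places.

Uncorrelated sources add in intensity (power), not in dB.
L_total = 10·log₁₀(10^(71.5/10) + 10^(66.4/10) + 10^(64.9/10)) = 10·log₁₀(21580000) = 73.34 dB SPL.

73.34 dB SPL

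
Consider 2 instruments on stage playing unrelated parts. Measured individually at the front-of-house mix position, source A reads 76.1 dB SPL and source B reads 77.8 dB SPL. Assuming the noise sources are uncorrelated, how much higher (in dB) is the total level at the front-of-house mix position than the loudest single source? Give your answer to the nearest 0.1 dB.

Uncorrelated sources add in intensity (power), not in dB.
L_total = 10·log₁₀(10^(76.1/10) + 10^(77.8/10)) = 80.04 dB SPL.
Excess over the loudest (77.8 dB): 80.04 − 77.8 = 2.2 dB.

2.2 dB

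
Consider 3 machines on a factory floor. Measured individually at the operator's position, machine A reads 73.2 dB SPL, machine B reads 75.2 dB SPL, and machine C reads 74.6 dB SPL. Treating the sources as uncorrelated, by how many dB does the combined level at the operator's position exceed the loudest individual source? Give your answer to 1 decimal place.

Add the sources as powers (linear), then convert back to dB:
L_total = 10·log₁₀(10^(73.2/10) + 10^(75.2/10) + 10^(74.6/10)) = 79.18 dB SPL.
Excess over the loudest (75.2 dB): 79.18 − 75.2 = 4.0 dB.

4.0 dB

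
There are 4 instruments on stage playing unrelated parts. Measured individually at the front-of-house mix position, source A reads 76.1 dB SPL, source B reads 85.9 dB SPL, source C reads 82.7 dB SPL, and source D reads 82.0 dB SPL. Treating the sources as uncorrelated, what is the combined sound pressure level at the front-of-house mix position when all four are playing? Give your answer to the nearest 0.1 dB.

88.9 dB SPL

Uncorrelated sources add in intensity (power), not in dB.
L_total = 10·log₁₀(10^(76.1/10) + 10^(85.9/10) + 10^(82.7/10) + 10^(82.0/10)) = 10·log₁₀(774500000) = 88.9 dB SPL.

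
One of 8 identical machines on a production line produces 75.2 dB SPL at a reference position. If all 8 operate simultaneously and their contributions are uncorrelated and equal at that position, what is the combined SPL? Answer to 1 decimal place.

8 equal incoherent sources raise the level by 10·log₁₀(8) = 9.03 dB.
L_total = 75.2 + 9.03 = 84.2 dB SPL.

84.2 dB SPL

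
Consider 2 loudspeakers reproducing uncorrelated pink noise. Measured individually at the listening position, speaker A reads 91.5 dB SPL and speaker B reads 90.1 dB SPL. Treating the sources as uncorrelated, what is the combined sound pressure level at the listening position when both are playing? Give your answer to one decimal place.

Uncorrelated sources add in intensity (power), not in dB.
L_total = 10·log₁₀(10^(91.5/10) + 10^(90.1/10)) = 10·log₁₀(2436000000) = 93.9 dB SPL.

93.9 dB SPL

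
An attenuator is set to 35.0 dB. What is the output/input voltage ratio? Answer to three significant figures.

0.0178

Voltage ratio = 10^(dB/20).
10^(-35.0/20) = 10^(-1.750) = 0.0178.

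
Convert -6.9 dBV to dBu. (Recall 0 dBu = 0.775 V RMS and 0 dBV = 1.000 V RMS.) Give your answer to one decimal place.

The offset between the scales is 20·log₁₀(0.775/1.000) = −2.214 dB.
So dBu = -6.9 + 2.214 = -4.7 dBu.

-4.7 dBu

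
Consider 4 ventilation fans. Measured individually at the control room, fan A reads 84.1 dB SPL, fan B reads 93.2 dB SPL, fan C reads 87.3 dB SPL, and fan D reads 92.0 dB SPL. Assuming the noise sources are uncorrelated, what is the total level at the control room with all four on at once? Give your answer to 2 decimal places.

96.50 dB SPL

Add the sources as powers (linear), then convert back to dB:
L_total = 10·log₁₀(10^(84.1/10) + 10^(93.2/10) + 10^(87.3/10) + 10^(92.0/10)) = 10·log₁₀(4468000000) = 96.50 dB SPL.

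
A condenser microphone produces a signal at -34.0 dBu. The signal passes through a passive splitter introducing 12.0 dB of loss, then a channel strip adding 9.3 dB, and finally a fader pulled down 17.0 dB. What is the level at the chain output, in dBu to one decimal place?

-53.7 dBu

Gain stages sum in dB:
-34.0 − 12.0 + 9.3 − 17.0 = -53.7 dBu.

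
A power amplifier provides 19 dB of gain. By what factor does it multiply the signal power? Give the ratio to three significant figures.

Power ratio = 10^(dB/10).
10^(19/10) = 10^(1.900) = 79.4.

79.4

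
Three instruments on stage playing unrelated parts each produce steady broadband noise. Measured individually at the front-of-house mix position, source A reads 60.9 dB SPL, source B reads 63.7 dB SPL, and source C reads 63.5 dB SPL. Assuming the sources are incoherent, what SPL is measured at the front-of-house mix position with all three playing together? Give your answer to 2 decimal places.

67.64 dB SPL

Uncorrelated sources add in intensity (power), not in dB.
L_total = 10·log₁₀(10^(60.9/10) + 10^(63.7/10) + 10^(63.5/10)) = 10·log₁₀(5813000) = 67.64 dB SPL.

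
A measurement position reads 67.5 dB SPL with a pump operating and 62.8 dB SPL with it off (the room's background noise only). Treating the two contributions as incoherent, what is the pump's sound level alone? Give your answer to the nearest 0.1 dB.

Remove the background by subtracting linear intensities:
L_src = 10·log₁₀(10^(67.5/10) − 10^(62.8/10)) = 10·log₁₀(3718000) = 65.7 dB SPL.

65.7 dB SPL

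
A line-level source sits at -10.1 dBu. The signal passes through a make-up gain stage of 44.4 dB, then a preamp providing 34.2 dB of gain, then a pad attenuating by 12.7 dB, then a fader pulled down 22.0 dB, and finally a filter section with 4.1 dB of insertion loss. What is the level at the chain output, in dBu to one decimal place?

+29.7 dBu

In dB, series stages simply add:
-10.1 + 44.4 + 34.2 − 12.7 − 22.0 − 4.1 = +29.7 dBu.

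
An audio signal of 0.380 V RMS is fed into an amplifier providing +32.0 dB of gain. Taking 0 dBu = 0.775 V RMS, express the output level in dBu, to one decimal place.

Input level: 20·log₁₀(0.380/0.775) = -6.19 dBu.
Output: -6.19 + 32.0 = +25.8 dBu.

+25.8 dBu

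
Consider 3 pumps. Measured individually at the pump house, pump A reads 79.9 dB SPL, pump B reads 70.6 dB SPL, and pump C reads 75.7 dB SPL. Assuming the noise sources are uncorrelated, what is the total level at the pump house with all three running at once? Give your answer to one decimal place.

81.7 dB SPL

Incoherent sources sum as intensities:
L_total = 10·log₁₀(10^(79.9/10) + 10^(70.6/10) + 10^(75.7/10)) = 10·log₁₀(146400000) = 81.7 dB SPL.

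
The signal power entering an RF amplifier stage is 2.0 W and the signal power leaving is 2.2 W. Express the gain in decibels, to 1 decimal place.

0.4 dB

Power ratio → dB uses the 10·log₁₀ form:
10·log₁₀(2.2/2.0) = 10·log₁₀(1.100) = 0.4 dB.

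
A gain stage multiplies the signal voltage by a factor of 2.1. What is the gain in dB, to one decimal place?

Voltage is an amplitude quantity, so gain = 20·log₁₀(V_out/V_in).
20·log₁₀(2.1) = 6.4 dB.

6.4 dB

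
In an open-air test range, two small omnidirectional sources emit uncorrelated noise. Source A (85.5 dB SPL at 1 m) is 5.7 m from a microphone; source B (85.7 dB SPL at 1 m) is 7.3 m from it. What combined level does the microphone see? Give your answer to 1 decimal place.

72.5 dB SPL

At the listener: L_A = 85.5 − 20·log₁₀(5.7) = 70.38 dB; L_B = 85.7 − 20·log₁₀(7.3) = 68.43 dB.
Combined: 10·log₁₀(10^(70.38/10)+10^(68.43/10)) = 72.5 dB SPL.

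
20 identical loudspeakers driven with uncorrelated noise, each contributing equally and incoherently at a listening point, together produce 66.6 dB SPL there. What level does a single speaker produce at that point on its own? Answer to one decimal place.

20 equal incoherent sources add 10·log₁₀(20) = 13.01 dB over one source.
L_one = 66.6 − 13.01 = 53.6 dB SPL.

53.6 dB SPL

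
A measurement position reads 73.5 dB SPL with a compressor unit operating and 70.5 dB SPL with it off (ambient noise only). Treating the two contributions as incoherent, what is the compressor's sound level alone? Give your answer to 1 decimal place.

70.5 dB SPL

Background correction is a power subtraction:
L_src = 10·log₁₀(10^(73.5/10) − 10^(70.5/10)) = 10·log₁₀(11170000) = 70.5 dB SPL.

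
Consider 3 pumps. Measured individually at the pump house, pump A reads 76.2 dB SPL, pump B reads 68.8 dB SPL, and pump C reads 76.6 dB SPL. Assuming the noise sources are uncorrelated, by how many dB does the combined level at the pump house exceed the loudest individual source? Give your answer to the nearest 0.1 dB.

3.2 dB

Add the sources as powers (linear), then convert back to dB:
L_total = 10·log₁₀(10^(76.2/10) + 10^(68.8/10) + 10^(76.6/10)) = 79.78 dB SPL.
Excess over the loudest (76.6 dB): 79.78 − 76.6 = 3.2 dB.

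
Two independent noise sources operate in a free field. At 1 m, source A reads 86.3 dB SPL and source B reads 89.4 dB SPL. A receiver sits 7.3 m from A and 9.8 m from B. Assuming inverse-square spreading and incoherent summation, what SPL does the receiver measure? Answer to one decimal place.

At the listener: L_A = 86.3 − 20·log₁₀(7.3) = 69.03 dB; L_B = 89.4 − 20·log₁₀(9.8) = 69.58 dB.
Combined: 10·log₁₀(10^(69.03/10)+10^(69.58/10)) = 72.3 dB SPL.

72.3 dB SPL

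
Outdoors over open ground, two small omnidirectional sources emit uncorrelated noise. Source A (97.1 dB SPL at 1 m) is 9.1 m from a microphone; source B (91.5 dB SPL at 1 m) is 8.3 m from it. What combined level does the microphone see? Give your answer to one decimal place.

At the listener: L_A = 97.1 − 20·log₁₀(9.1) = 77.92 dB; L_B = 91.5 − 20·log₁₀(8.3) = 73.12 dB.
Combined: 10·log₁₀(10^(77.92/10)+10^(73.12/10)) = 79.2 dB SPL.

79.2 dB SPL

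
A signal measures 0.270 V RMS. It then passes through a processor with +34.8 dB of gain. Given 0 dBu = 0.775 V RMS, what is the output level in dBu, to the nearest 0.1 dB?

Input level: 20·log₁₀(0.270/0.775) = -9.16 dBu.
Output: -9.16 + 34.8 = +25.6 dBu.

+25.6 dBu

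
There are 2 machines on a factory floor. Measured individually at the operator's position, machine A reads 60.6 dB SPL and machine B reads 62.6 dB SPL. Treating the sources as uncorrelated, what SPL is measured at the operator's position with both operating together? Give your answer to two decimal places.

Incoherent sources sum as intensities:
L_total = 10·log₁₀(10^(60.6/10) + 10^(62.6/10)) = 10·log₁₀(2968000) = 64.72 dB SPL.

64.72 dB SPL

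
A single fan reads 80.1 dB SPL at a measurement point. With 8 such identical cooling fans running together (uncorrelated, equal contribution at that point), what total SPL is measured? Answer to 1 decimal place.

89.1 dB SPL

8 equal incoherent sources raise the level by 10·log₁₀(8) = 9.03 dB.
L_total = 80.1 + 9.03 = 89.1 dB SPL.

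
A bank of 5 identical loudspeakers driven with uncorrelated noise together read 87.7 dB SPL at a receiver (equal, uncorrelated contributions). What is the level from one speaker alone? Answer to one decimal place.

5 equal incoherent sources add 10·log₁₀(5) = 6.99 dB over one source.
L_one = 87.7 − 6.99 = 80.7 dB SPL.

80.7 dB SPL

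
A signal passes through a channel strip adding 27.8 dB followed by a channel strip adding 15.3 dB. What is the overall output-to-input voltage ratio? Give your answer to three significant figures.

143

Net gain = 27.8 + 15.3 = 43.1 dB.
Voltage ratio = 10^(43.1/20) = 143.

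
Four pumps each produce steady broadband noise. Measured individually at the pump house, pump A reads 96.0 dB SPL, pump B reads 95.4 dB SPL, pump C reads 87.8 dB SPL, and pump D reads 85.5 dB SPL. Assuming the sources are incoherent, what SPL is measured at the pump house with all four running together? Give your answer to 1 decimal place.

Add the sources as powers (linear), then convert back to dB:
L_total = 10·log₁₀(10^(96.0/10) + 10^(95.4/10) + 10^(87.8/10) + 10^(85.5/10)) = 10·log₁₀(8406000000) = 99.2 dB SPL.

99.2 dB SPL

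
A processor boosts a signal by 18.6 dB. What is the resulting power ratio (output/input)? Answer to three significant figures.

72.4

Power ratio = 10^(dB/10).
10^(18.6/10) = 10^(1.860) = 72.4.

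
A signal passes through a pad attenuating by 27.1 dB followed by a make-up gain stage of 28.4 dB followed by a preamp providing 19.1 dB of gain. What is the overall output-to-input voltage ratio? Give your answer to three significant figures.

10.5

Net gain = (−27.1) + 28.4 + 19.1 = 20.4 dB.
Voltage ratio = 10^(20.4/20) = 10.5.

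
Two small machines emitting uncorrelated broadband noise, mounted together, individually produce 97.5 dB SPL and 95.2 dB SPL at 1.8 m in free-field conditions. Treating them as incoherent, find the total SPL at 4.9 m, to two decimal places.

90.81 dB SPL

Combined at 1.8 m: 10·log₁₀(10^(97.5/10)+10^(95.2/10)) = 99.511 dB SPL.
Then apply −20·log₁₀(4.9/1.8) = -8.698 dB → 90.81 dB SPL.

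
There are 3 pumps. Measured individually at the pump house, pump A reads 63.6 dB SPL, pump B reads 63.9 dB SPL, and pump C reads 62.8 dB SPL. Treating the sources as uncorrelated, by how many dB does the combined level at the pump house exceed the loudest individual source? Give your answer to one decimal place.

4.3 dB

Incoherent sources sum as intensities:
L_total = 10·log₁₀(10^(63.6/10) + 10^(63.9/10) + 10^(62.8/10)) = 68.23 dB SPL.
Excess over the loudest (63.9 dB): 68.23 − 63.9 = 4.3 dB.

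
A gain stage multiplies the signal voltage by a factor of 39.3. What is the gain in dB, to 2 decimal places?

Voltage is an amplitude quantity, so gain = 20·log₁₀(V_out/V_in).
20·log₁₀(39.3) = 31.89 dB.

31.89 dB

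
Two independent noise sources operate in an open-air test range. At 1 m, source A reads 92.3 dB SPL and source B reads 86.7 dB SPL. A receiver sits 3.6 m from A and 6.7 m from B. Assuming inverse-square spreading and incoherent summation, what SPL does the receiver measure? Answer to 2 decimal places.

At the listener: L_A = 92.3 − 20·log₁₀(3.6) = 81.174 dB; L_B = 86.7 − 20·log₁₀(6.7) = 70.179 dB.
Combined: 10·log₁₀(10^(81.174/10)+10^(70.179/10)) = 81.51 dB SPL.

81.51 dB SPL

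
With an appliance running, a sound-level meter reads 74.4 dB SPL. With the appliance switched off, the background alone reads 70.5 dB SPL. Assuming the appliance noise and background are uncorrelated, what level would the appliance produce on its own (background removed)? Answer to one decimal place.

72.1 dB SPL

Remove the background by subtracting linear intensities:
L_src = 10·log₁₀(10^(74.4/10) − 10^(70.5/10)) = 10·log₁₀(16320000) = 72.1 dB SPL.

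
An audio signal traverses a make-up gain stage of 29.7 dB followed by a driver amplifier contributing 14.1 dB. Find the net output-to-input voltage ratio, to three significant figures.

155

Net gain = 29.7 + 14.1 = 43.8 dB.
Voltage ratio = 10^(43.8/20) = 155.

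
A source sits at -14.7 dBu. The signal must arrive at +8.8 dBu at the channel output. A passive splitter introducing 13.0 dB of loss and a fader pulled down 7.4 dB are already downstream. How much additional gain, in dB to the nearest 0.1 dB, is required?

The required make-up gain is the shortfall in the dB sum.
G = +8.8 − (-14.7) + 13.0 + 7.4 = 43.9 dB.

43.9 dB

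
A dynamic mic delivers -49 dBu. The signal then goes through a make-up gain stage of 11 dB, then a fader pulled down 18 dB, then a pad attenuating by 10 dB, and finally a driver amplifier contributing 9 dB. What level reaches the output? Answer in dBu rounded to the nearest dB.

-57 dBu

In dB, series stages simply add:
-49 + 11 − 18 − 10 + 9 = -57 dBu.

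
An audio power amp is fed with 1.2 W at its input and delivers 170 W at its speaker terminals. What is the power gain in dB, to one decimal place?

Power ratio → dB uses the 10·log₁₀ form:
10·log₁₀(170/1.2) = 10·log₁₀(141.7) = 21.5 dB.

21.5 dB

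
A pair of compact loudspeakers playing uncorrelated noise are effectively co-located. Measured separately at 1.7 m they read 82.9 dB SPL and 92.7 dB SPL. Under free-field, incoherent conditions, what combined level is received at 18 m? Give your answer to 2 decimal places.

72.64 dB SPL

Combined at 1.7 m: 10·log₁₀(10^(82.9/10)+10^(92.7/10)) = 93.132 dB SPL.
Then apply −20·log₁₀(18/1.7) = -20.496 dB → 72.64 dB SPL.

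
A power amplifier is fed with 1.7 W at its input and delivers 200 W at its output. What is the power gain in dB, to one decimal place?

20.7 dB

Power is a power quantity, so gain = 10·log₁₀(P_out/P_in).
10·log₁₀(200/1.7) = 10·log₁₀(117.6) = 20.7 dB.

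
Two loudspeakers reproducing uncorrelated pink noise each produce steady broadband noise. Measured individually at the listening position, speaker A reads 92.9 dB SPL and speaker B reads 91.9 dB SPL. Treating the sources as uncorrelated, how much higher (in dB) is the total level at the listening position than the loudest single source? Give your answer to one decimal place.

Add the sources as powers (linear), then convert back to dB:
L_total = 10·log₁₀(10^(92.9/10) + 10^(91.9/10)) = 95.44 dB SPL.
Excess over the loudest (92.9 dB): 95.44 − 92.9 = 2.5 dB.

2.5 dB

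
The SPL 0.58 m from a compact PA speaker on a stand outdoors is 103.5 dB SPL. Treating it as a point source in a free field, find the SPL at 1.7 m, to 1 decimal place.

94.2 dB SPL

Inverse-square spreading gives ΔL = −20·log₁₀(d₂/d₁).
ΔL = −20·log₁₀(1.7/0.58) = -9.34 dB, so L₂ = 103.5 + (-9.34) = 94.2 dB SPL.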